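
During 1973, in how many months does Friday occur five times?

4

A month of length L has five Fridays iff its first Friday is on day ≤ L−28 (so day 1–3 in a 31-day month, 1–2 in a 30-day month, day 1 in a leap February).
Checking each month of 1973: Jan starts Mon (31d); Feb starts Thu (28d); Mar starts Thu (31d) ✓; Apr starts Sun (30d); May starts Tue (31d); Jun starts Fri (30d) ✓; Jul starts Sun (31d); Aug starts Wed (31d) ✓; Sep starts Sat (30d); Oct starts Mon (31d); Nov starts Thu (30d) ✓; Dec starts Sat (31d).
Five-Friday months: March, June, August, November → 4.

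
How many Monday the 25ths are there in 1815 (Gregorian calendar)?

2

Check the 25th of each month of 1815: Jan 25: Wed, Feb 25: Sat, Mar 25: Sat, Apr 25: Tue, May 25: Thu, Jun 25: Sun, Jul 25: Tue, Aug 25: Fri, Sep 25: Mon, Oct 25: Wed, Nov 25: Sat, Dec 25: Mon.
Monday occurs in September, December — 2 months.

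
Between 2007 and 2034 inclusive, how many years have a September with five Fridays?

September has 30 days; it has five Fridays when Friday falls among the first (month-length − 28) days — i.e. when September 1 is one of Friday/Thursday.
September 1 by year: 2007:Sat 2008:Mon 2009:Tue 2010:Wed 2011:Thu✓ 2012:Sat 2013:Sun 2014:Mon 2015:Tue 2016:Thu✓ 2017:Fri✓ 2018:Sat 2019:Sun 2020:Tue 2021:Wed 2022:Thu✓ 2023:Fri✓ 2024:Sun 2025:Mon 2026:Tue 2027:Wed 2028:Fri✓ 2029:Sat 2030:Sun 2031:Mon 2032:Wed 2033:Thu✓ 2034:Fri✓
Years with five Fridays: 2011, 2016, 2017, 2022, 2023, 2028, 2033, 2034 → 8.

8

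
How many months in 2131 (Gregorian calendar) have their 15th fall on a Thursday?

3

Check the 15th of each month of 2131: Jan 15: Mon, Feb 15: Thu, Mar 15: Thu, Apr 15: Sun, May 15: Tue, Jun 15: Fri, Jul 15: Sun, Aug 15: Wed, Sep 15: Sat, Oct 15: Mon, Nov 15: Thu, Dec 15: Sat.
Thursday occurs in February, March, November — 3 months.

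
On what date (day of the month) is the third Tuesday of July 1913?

15

July 1, 1913 is a Tuesday, so the first Tuesday is the 1st.
The third Tuesday is 1 + 14 = 15.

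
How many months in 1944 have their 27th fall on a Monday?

2

Check the 27th of each month of 1944: Jan 27: Thu, Feb 27: Sun, Mar 27: Mon, Apr 27: Thu, May 27: Sat, Jun 27: Tue, Jul 27: Thu, Aug 27: Sun, Sep 27: Wed, Oct 27: Fri, Nov 27: Mon, Dec 27: Wed.
Monday occurs in March, November — 2 months.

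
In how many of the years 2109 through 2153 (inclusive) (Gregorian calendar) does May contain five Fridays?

20

May has 31 days; it has five Fridays when Friday falls among the first (month-length − 28) days — i.e. when May 1 is one of Friday/Thursday/Wednesday.
May 1 by year: 2109:Wed✓ 2110:Thu✓ 2111:Fri✓ 2112:Sun 2113:Mon 2114:Tue 2115:Wed✓ 2116:Fri✓ 2117:Sat 2118:Sun 2119:Mon 2120:Wed✓ 2121:Thu✓ 2122:Fri✓ 2123:Sat …(15 more)… 2139:Fri✓ 2140:Sun 2141:Mon 2142:Tue 2143:Wed✓ 2144:Fri✓ 2145:Sat 2146:Sun 2147:Mon 2148:Wed✓ 2149:Thu✓ 2150:Fri✓ 2151:Sat 2152:Mon 2153:Tue
Years with five Fridays: 2109, 2110, 2111, 2115, 2116, 2120, 2121, 2122, 2126, 2127, 2132, 2133, 2137, 2138, 2139, 2143, 2144, 2148, 2149, 2150 → 20.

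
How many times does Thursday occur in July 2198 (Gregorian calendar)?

July 2198 has 31 days and begins on Sunday.
The first Thursday is July 5.
Thursdays fall on 5, 12, 19, 26 — that's 4.

4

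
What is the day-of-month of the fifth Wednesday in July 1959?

July 1, 1959 is a Wednesday, so the first Wednesday is the 1st.
The fifth Wednesday is 1 + 28 = 29.

29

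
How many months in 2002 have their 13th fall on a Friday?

2

Check the 13th of each month of 2002: Jan 13: Sun, Feb 13: Wed, Mar 13: Wed, Apr 13: Sat, May 13: Mon, Jun 13: Thu, Jul 13: Sat, Aug 13: Tue, Sep 13: Fri, Oct 13: Sun, Nov 13: Wed, Dec 13: Fri.
Friday occurs in September, December — 2 months.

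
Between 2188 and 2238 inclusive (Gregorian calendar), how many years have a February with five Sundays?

February has 28 days (29 in leap years); it has five Sundays when Sunday falls among the first (month-length − 28) days — i.e. when February 1 is Sunday in a leap year (never in a common year).
February 1 by year: 2188:Fri 2189:Sun 2190:Mon 2191:Tue 2192:Wed 2193:Fri 2194:Sat 2195:Sun 2196:Mon 2197:Wed 2198:Thu 2199:Fri 2200:Sat 2201:Sun 2202:Mon …(21 more)… 2224:Sun✓ 2225:Tue 2226:Wed 2227:Thu 2228:Fri 2229:Sun 2230:Mon 2231:Tue 2232:Wed 2233:Fri 2234:Sat 2235:Sun 2236:Mon 2237:Wed 2238:Thu
Years with five Sundays: 2224 → 1.

1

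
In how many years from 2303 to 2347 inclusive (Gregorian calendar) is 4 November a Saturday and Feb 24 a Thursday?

2

Check each year's weekday for 4 November and Feb 24:
  2303: Wed/Tue  2304: Fri/Wed  2305: Sat/Fri  2306: Sun/Sat  2307: Mon/Sun  2308: Wed/Mon  2309: Thu/Wed  2310: Fri/Thu  2311: Sat/Fri  2312: Mon/Sat  2313: Tue/Mon  2314: Wed/Tue  2315: Thu/Wed  2316: Sat/Thu ✓  …(17 more)…  2334: Sun/Sat  2335: Mon/Sun  2336: Wed/Mon  2337: Thu/Wed  2338: Fri/Thu  2339: Sat/Fri  2340: Mon/Sat  2341: Tue/Mon  2342: Wed/Tue  2343: Thu/Wed  2344: Sat/Thu ✓  2345: Sun/Sat  2346: Mon/Sun  2347: Tue/Mon
Both conditions hold in: 2316, 2344 — 2.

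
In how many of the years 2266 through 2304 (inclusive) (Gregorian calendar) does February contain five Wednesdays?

February has 28 days (29 in leap years); it has five Wednesdays when Wednesday falls among the first (month-length − 28) days — i.e. when February 1 is Wednesday in a leap year (never in a common year).
February 1 by year: 2266:Thu 2267:Fri 2268:Sat 2269:Mon 2270:Tue 2271:Wed 2272:Thu 2273:Sat 2274:Sun 2275:Mon 2276:Tue 2277:Thu 2278:Fri 2279:Sat 2280:Sun …(9 more)… 2290:Sat 2291:Sun 2292:Mon 2293:Wed 2294:Thu 2295:Fri 2296:Sat 2297:Mon 2298:Tue 2299:Wed 2300:Thu 2301:Fri 2302:Sat 2303:Sun 2304:Mon
Years with five Wednesdays: 2288 → 1.

1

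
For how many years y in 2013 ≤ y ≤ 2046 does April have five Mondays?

10

April has 30 days; it has five Mondays when Monday falls among the first (month-length − 28) days — i.e. when April 1 is one of Monday/Sunday.
April 1 by year: 2013:Mon✓ 2014:Tue 2015:Wed 2016:Fri 2017:Sat 2018:Sun✓ 2019:Mon✓ 2020:Wed 2021:Thu 2022:Fri 2023:Sat 2024:Mon✓ 2025:Tue 2026:Wed 2027:Thu …(4 more)… 2032:Thu 2033:Fri 2034:Sat 2035:Sun✓ 2036:Tue 2037:Wed 2038:Thu 2039:Fri 2040:Sun✓ 2041:Mon✓ 2042:Tue 2043:Wed 2044:Fri 2045:Sat 2046:Sun✓
Years with five Mondays: 2013, 2018, 2019, 2024, 2029, 2030, 2035, 2040, 2041, 2046 → 10.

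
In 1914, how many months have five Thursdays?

5

A month of length L has five Thursdays iff its first Thursday is on day ≤ L−28 (so day 1–3 in a 31-day month, 1–2 in a 30-day month, day 1 in a leap February).
Checking each month of 1914: Jan starts Thu (31d) ✓; Feb starts Sun (28d); Mar starts Sun (31d); Apr starts Wed (30d) ✓; May starts Fri (31d); Jun starts Mon (30d); Jul starts Wed (31d) ✓; Aug starts Sat (31d); Sep starts Tue (30d); Oct starts Thu (31d) ✓; Nov starts Sun (30d); Dec starts Tue (31d) ✓.
Five-Thursday months: January, April, July, October, December → 5.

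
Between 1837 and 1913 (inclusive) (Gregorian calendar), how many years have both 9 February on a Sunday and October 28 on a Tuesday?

8

Check each year's weekday for 9 February and October 28:
  1837: Thu/Sat  1838: Fri/Sun  1839: Sat/Mon  1840: Sun/Wed  1841: Tue/Thu  1842: Wed/Fri  1843: Thu/Sat  1844: Fri/Mon  1845: Sun/Tue ✓  1846: Mon/Wed  1847: Tue/Thu  1848: Wed/Sat  1849: Fri/Sun  1850: Sat/Mon  …(49 more)…  1900: Fri/Sun  1901: Sat/Mon  1902: Sun/Tue ✓  1903: Mon/Wed  1904: Tue/Fri  1905: Thu/Sat  1906: Fri/Sun  1907: Sat/Mon  1908: Sun/Wed  1909: Tue/Thu  1910: Wed/Fri  1911: Thu/Sat  1912: Fri/Mon  1913: Sun/Tue ✓
Both conditions hold in: 1845, 1851, 1862, 1873, 1879, 1890, 1902, 1913 — 8.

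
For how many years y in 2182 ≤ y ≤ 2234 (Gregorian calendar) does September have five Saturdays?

September has 30 days; it has five Saturdays when Saturday falls among the first (month-length − 28) days — i.e. when September 1 is one of Saturday/Friday.
September 1 by year: 2182:Sun 2183:Mon 2184:Wed 2185:Thu 2186:Fri✓ 2187:Sat✓ 2188:Mon 2189:Tue 2190:Wed 2191:Thu 2192:Sat✓ 2193:Sun 2194:Mon 2195:Tue 2196:Thu …(23 more)… 2220:Fri✓ 2221:Sat✓ 2222:Sun 2223:Mon 2224:Wed 2225:Thu 2226:Fri✓ 2227:Sat✓ 2228:Mon 2229:Tue 2230:Wed 2231:Thu 2232:Sat✓ 2233:Sun 2234:Mon
Years with five Saturdays: 2186, 2187, 2192, 2197, 2198, 2204, 2209, 2210, 2215, 2220, 2221, 2226, 2227, 2232 → 14.

14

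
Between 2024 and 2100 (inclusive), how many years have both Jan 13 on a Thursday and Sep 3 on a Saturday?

8

Check each year's weekday for Jan 13 and Sep 3:
  2024: Sat/Tue  2025: Mon/Wed  2026: Tue/Thu  2027: Wed/Fri  2028: Thu/Sun  2029: Sat/Mon  2030: Sun/Tue  2031: Mon/Wed  2032: Tue/Fri  2033: Thu/Sat ✓  2034: Fri/Sun  2035: Sat/Mon  2036: Sun/Wed  2037: Tue/Thu  …(49 more)…  2087: Mon/Wed  2088: Tue/Fri  2089: Thu/Sat ✓  2090: Fri/Sun  2091: Sat/Mon  2092: Sun/Wed  2093: Tue/Thu  2094: Wed/Fri  2095: Thu/Sat ✓  2096: Fri/Mon  2097: Sun/Tue  2098: Mon/Wed  2099: Tue/Thu  2100: Wed/Fri
Both conditions hold in: 2033, 2039, 2050, 2061, 2067, 2078, 2089, 2095 — 8.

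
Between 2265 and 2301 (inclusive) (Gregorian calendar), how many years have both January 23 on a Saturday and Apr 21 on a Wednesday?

4

Check each year's weekday for January 23 and Apr 21:
  2265: Mon/Fri  2266: Tue/Sat  2267: Wed/Sun  2268: Thu/Tue  2269: Sat/Wed ✓  2270: Sun/Thu  2271: Mon/Fri  2272: Tue/Sun  2273: Thu/Mon  2274: Fri/Tue  2275: Sat/Wed ✓  2276: Sun/Fri  2277: Tue/Sat  2278: Wed/Sun  …(9 more)…  2288: Mon/Sat  2289: Wed/Sun  2290: Thu/Mon  2291: Fri/Tue  2292: Sat/Thu  2293: Mon/Fri  2294: Tue/Sat  2295: Wed/Sun  2296: Thu/Tue  2297: Sat/Wed ✓  2298: Sun/Thu  2299: Mon/Fri  2300: Tue/Sat  2301: Wed/Sun
Both conditions hold in: 2269, 2275, 2286, 2297 — 4.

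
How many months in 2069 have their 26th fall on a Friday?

2

Check the 26th of each month of 2069: Jan 26: Sat, Feb 26: Tue, Mar 26: Tue, Apr 26: Fri, May 26: Sun, Jun 26: Wed, Jul 26: Fri, Aug 26: Mon, Sep 26: Thu, Oct 26: Sat, Nov 26: Tue, Dec 26: Thu.
Friday occurs in April, July — 2 months.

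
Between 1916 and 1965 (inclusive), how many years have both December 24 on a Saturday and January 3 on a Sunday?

2

Check each year's weekday for December 24 and January 3:
  1916: Sun/Mon  1917: Mon/Wed  1918: Tue/Thu  1919: Wed/Fri  1920: Fri/Sat  1921: Sat/Mon  1922: Sun/Tue  1923: Mon/Wed  1924: Wed/Thu  1925: Thu/Sat  1926: Fri/Sun  1927: Sat/Mon  1928: Mon/Tue  1929: Tue/Thu  …(22 more)…  1952: Wed/Thu  1953: Thu/Sat  1954: Fri/Sun  1955: Sat/Mon  1956: Mon/Tue  1957: Tue/Thu  1958: Wed/Fri  1959: Thu/Sat  1960: Sat/Sun ✓  1961: Sun/Tue  1962: Mon/Wed  1963: Tue/Thu  1964: Thu/Fri  1965: Fri/Sun
Both conditions hold in: 1932, 1960 — 2.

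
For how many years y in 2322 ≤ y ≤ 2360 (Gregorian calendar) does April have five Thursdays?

April has 30 days; it has five Thursdays when Thursday falls among the first (month-length − 28) days — i.e. when April 1 is one of Thursday/Wednesday.
April 1 by year: 2322:Sat 2323:Sun 2324:Tue 2325:Wed✓ 2326:Thu✓ 2327:Fri 2328:Sun 2329:Mon 2330:Tue 2331:Wed✓ 2332:Fri 2333:Sat 2334:Sun 2335:Mon 2336:Wed✓ …(9 more)… 2346:Mon 2347:Tue 2348:Thu✓ 2349:Fri 2350:Sat 2351:Sun 2352:Tue 2353:Wed✓ 2354:Thu✓ 2355:Fri 2356:Sun 2357:Mon 2358:Tue 2359:Wed✓ 2360:Fri
Years with five Thursdays: 2325, 2326, 2331, 2336, 2337, 2342, 2343, 2348, 2353, 2354, 2359 → 11.

11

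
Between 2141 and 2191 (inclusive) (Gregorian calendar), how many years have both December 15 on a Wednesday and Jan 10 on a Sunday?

Check each year's weekday for December 15 and Jan 10:
  2141: Fri/Tue  2142: Sat/Wed  2143: Sun/Thu  2144: Tue/Fri  2145: Wed/Sun ✓  2146: Thu/Mon  2147: Fri/Tue  2148: Sun/Wed  2149: Mon/Fri  2150: Tue/Sat  2151: Wed/Sun ✓  2152: Fri/Mon  2153: Sat/Wed  2154: Sun/Thu  …(23 more)…  2178: Tue/Sat  2179: Wed/Sun ✓  2180: Fri/Mon  2181: Sat/Wed  2182: Sun/Thu  2183: Mon/Fri  2184: Wed/Sat  2185: Thu/Mon  2186: Fri/Tue  2187: Sat/Wed  2188: Mon/Thu  2189: Tue/Sat  2190: Wed/Sun ✓  2191: Thu/Mon
Both conditions hold in: 2145, 2151, 2162, 2173, 2179, 2190 — 6.

6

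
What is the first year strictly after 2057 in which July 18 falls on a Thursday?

From one year to the next, a fixed date's weekday advances by 1, or by 2 when a Feb 29 lies between the two dates.
2057: July 18 is Wednesday.
2058: Thursday (+1)
July 18 falls on a Thursday in 2058.

2058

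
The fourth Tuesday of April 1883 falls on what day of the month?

April 1, 1883 is a Sunday, so the first Tuesday is the 3rd.
The fourth Tuesday is 3 + 21 = 24.

24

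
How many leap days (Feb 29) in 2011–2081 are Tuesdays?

Leap years in 2011–2081: 18 of them.
Feb 29 weekday advances by 5 (mod 7) from one leap year to the next four years later (or differs when a century non-leap intervenes).
Leap-day weekdays: 2012:Wed 2016:Mon 2020:Sat 2024:Thu 2028:Tue✓ 2032:Sun 2036:Fri 2040:Wed 2044:Mon 2048:Sat 2052:Thu 2056:Tue✓ 2060:Sun 2064:Fri 2068:Wed 2072:Mon 2076:Sat 2080:Thu
Tuesday: 2028, 2056 → 2.

2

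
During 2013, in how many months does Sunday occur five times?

4

A month of length L has five Sundays iff its first Sunday is on day ≤ L−28 (so day 1–3 in a 31-day month, 1–2 in a 30-day month, day 1 in a leap February).
Checking each month of 2013: Jan starts Tue (31d); Feb starts Fri (28d); Mar starts Fri (31d) ✓; Apr starts Mon (30d); May starts Wed (31d); Jun starts Sat (30d) ✓; Jul starts Mon (31d); Aug starts Thu (31d); Sep starts Sun (30d) ✓; Oct starts Tue (31d); Nov starts Fri (30d); Dec starts Sun (31d) ✓.
Five-Sunday months: March, June, September, December → 4.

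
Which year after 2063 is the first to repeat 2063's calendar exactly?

2074

Two years share a calendar iff Jan 1 falls on the same weekday and both are leap or both are common. 2063: Jan 1 is Monday, common year.
2064: Jan 1 Tuesday, leap
2065: Jan 1 Thursday, common
2066: Jan 1 Friday, common
2067: Jan 1 Saturday, common
2068: Jan 1 Sunday, leap
2069: Jan 1 Tuesday, common
2070: Jan 1 Wednesday, common
2071: Jan 1 Thursday, common
2072: Jan 1 Friday, leap
2073: Jan 1 Sunday, common
2074: Jan 1 Monday, common
2074 matches on both conditions.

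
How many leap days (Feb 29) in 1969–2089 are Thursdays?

4

Leap years in 1969–2089: 30 of them.
Feb 29 weekday advances by 5 (mod 7) from one leap year to the next four years later (or differs when a century non-leap intervenes).
Leap-day weekdays: 1972:Tue 1976:Sun 1980:Fri 1984:Wed 1988:Mon 1992:Sat 1996:Thu✓ 2000:Tue 2004:Sun 2008:Fri 2012:Wed 2016:Mon 2020:Sat …(4 more)… 2040:Wed 2044:Mon 2048:Sat 2052:Thu✓ 2056:Tue 2060:Sun 2064:Fri 2068:Wed 2072:Mon 2076:Sat 2080:Thu✓ 2084:Tue 2088:Sun
Thursday: 1996, 2024, 2052, 2080 → 4.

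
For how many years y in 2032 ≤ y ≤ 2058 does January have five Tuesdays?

January has 31 days; it has five Tuesdays when Tuesday falls among the first (month-length − 28) days — i.e. when January 1 is one of Tuesday/Monday/Sunday.
January 1 by year: 2032:Thu 2033:Sat 2034:Sun✓ 2035:Mon✓ 2036:Tue✓ 2037:Thu 2038:Fri 2039:Sat 2040:Sun✓ 2041:Tue✓ 2042:Wed 2043:Thu 2044:Fri 2045:Sun✓ 2046:Mon✓ 2047:Tue✓ 2048:Wed 2049:Fri 2050:Sat 2051:Sun✓ 2052:Mon✓ 2053:Wed 2054:Thu 2055:Fri 2056:Sat 2057:Mon✓ 2058:Tue✓
Years with five Tuesdays: 2034, 2035, 2036, 2040, 2041, 2045, 2046, 2047, 2051, 2052, 2057, 2058 → 12.

12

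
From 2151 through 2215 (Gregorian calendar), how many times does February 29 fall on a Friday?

Leap years in 2151–2215: 15 of them.
Feb 29 weekday advances by 5 (mod 7) from one leap year to the next four years later (or differs when a century non-leap intervenes).
Leap-day weekdays: 2152:Tue 2156:Sun 2160:Fri✓ 2164:Wed 2168:Mon 2172:Sat 2176:Thu 2180:Tue 2184:Sun 2188:Fri✓ 2192:Wed 2196:Mon 2204:Wed 2208:Mon 2212:Sat
Friday: 2160, 2188 → 2.

2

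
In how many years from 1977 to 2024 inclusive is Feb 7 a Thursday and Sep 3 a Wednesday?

Check each year's weekday for Feb 7 and Sep 3:
  1977: Mon/Sat  1978: Tue/Sun  1979: Wed/Mon  1980: Thu/Wed ✓  1981: Sat/Thu  1982: Sun/Fri  1983: Mon/Sat  1984: Tue/Mon  1985: Thu/Tue  1986: Fri/Wed  1987: Sat/Thu  1988: Sun/Sat  1989: Tue/Sun  1990: Wed/Mon  …(20 more)…  2011: Mon/Sat  2012: Tue/Mon  2013: Thu/Tue  2014: Fri/Wed  2015: Sat/Thu  2016: Sun/Sat  2017: Tue/Sun  2018: Wed/Mon  2019: Thu/Tue  2020: Fri/Thu  2021: Sun/Fri  2022: Mon/Sat  2023: Tue/Sun  2024: Wed/Tue
Both conditions hold in: 1980, 2008 — 2.

2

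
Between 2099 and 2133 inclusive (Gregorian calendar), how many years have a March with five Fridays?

March has 31 days; it has five Fridays when Friday falls among the first (month-length − 28) days — i.e. when March 1 is one of Friday/Thursday/Wednesday.
March 1 by year: 2099:Sun 2100:Mon 2101:Tue 2102:Wed✓ 2103:Thu✓ 2104:Sat 2105:Sun 2106:Mon 2107:Tue 2108:Thu✓ 2109:Fri✓ 2110:Sat 2111:Sun 2112:Tue 2113:Wed✓ …(5 more)… 2119:Wed✓ 2120:Fri✓ 2121:Sat 2122:Sun 2123:Mon 2124:Wed✓ 2125:Thu✓ 2126:Fri✓ 2127:Sat 2128:Mon 2129:Tue 2130:Wed✓ 2131:Thu✓ 2132:Sat 2133:Sun
Years with five Fridays: 2102, 2103, 2108, 2109, 2113, 2114, 2115, 2119, 2120, 2124, 2125, 2126, 2130, 2131 → 14.

14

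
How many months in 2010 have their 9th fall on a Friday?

Check the 9th of each month of 2010: Jan 9: Sat, Feb 9: Tue, Mar 9: Tue, Apr 9: Fri, May 9: Sun, Jun 9: Wed, Jul 9: Fri, Aug 9: Mon, Sep 9: Thu, Oct 9: Sat, Nov 9: Tue, Dec 9: Thu.
Friday occurs in April, July — 2 months.

2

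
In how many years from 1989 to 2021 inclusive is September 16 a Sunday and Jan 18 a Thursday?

Check each year's weekday for September 16 and Jan 18:
  1989: Sat/Wed  1990: Sun/Thu ✓  1991: Mon/Fri  1992: Wed/Sat  1993: Thu/Mon  1994: Fri/Tue  1995: Sat/Wed  1996: Mon/Thu  1997: Tue/Sat  1998: Wed/Sun  1999: Thu/Mon  2000: Sat/Tue  2001: Sun/Thu ✓  2002: Mon/Fri  …(5 more)…  2008: Tue/Fri  2009: Wed/Sun  2010: Thu/Mon  2011: Fri/Tue  2012: Sun/Wed  2013: Mon/Fri  2014: Tue/Sat  2015: Wed/Sun  2016: Fri/Mon  2017: Sat/Wed  2018: Sun/Thu ✓  2019: Mon/Fri  2020: Wed/Sat  2021: Thu/Mon
Both conditions hold in: 1990, 2001, 2007, 2018 — 4.

4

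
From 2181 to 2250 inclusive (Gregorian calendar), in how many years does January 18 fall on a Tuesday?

9

Track January 18's weekday year by year (advancing +1, or +2 across a Feb 29):
  2181: Thu  2182: Fri (+1)  2183: Sat (+1)  2184: Sun (+1)  2185: Tue (+2) ✓
  2186: Wed (+1)  2187: Thu (+1)  2188: Fri (+1)  2189: Sun (+2)  2190: Mon (+1)
  2191: Tue (+1) ✓  2192: Wed (+1)  2193: Fri (+2)  2194: Sat (+1)  … (42 more years) …
  2237: Wed (+2)  2238: Thu (+1)  2239: Fri (+1)  2240: Sat (+1)  2241: Mon (+2)
  2242: Tue (+1) ✓  2243: Wed (+1)  2244: Thu (+1)  2245: Sat (+2)  2246: Sun (+1)
  2247: Mon (+1)  2248: Tue (+1) ✓  2249: Thu (+2)  2250: Fri (+1)
Tuesday years: 2185, 2191, 2203, 2214, 2220, 2225, 2231, 2242, 2248 — 9 in total.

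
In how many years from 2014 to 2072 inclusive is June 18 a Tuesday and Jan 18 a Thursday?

2

Check each year's weekday for June 18 and Jan 18:
  2014: Wed/Sat  2015: Thu/Sun  2016: Sat/Mon  2017: Sun/Wed  2018: Mon/Thu  2019: Tue/Fri  2020: Thu/Sat  2021: Fri/Mon  2022: Sat/Tue  2023: Sun/Wed  2024: Tue/Thu ✓  2025: Wed/Sat  2026: Thu/Sun  2027: Fri/Mon  …(31 more)…  2059: Wed/Sat  2060: Fri/Sun  2061: Sat/Tue  2062: Sun/Wed  2063: Mon/Thu  2064: Wed/Fri  2065: Thu/Sun  2066: Fri/Mon  2067: Sat/Tue  2068: Mon/Wed  2069: Tue/Fri  2070: Wed/Sat  2071: Thu/Sun  2072: Sat/Mon
Both conditions hold in: 2024, 2052 — 2.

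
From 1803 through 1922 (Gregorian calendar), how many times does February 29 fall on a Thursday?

Leap years in 1803–1922: 29 of them.
Feb 29 weekday advances by 5 (mod 7) from one leap year to the next four years later (or differs when a century non-leap intervenes).
Leap-day weekdays: 1804:Wed 1808:Mon 1812:Sat 1816:Thu✓ 1820:Tue 1824:Sun 1828:Fri 1832:Wed 1836:Mon 1840:Sat 1844:Thu✓ 1848:Tue 1852:Sun …(3 more)… 1868:Sat 1872:Thu✓ 1876:Tue 1880:Sun 1884:Fri 1888:Wed 1892:Mon 1896:Sat 1904:Mon 1908:Sat 1912:Thu✓ 1916:Tue 1920:Sun
Thursday: 1816, 1844, 1872, 1912 → 4.

4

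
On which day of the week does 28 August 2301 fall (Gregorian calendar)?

January 1, 2301 is a Tuesday.
August 28 is day 240 of the year, i.e. 239 days after Jan 1.
239 mod 7 = 1, so advance 1 weekday from Tuesday: Wednesday.

Wednesday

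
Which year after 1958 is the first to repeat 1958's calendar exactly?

1969

Two years share a calendar iff Jan 1 falls on the same weekday and both are leap or both are common. 1958: Jan 1 is Wednesday, common year.
1959: Jan 1 Thursday, common
1960: Jan 1 Friday, leap
1961: Jan 1 Sunday, common
1962: Jan 1 Monday, common
1963: Jan 1 Tuesday, common
1964: Jan 1 Wednesday, leap
1965: Jan 1 Friday, common
1966: Jan 1 Saturday, common
1967: Jan 1 Sunday, common
1968: Jan 1 Monday, leap
1969: Jan 1 Wednesday, common
1969 matches on both conditions.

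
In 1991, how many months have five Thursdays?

A month of length L has five Thursdays iff its first Thursday is on day ≤ L−28 (so day 1–3 in a 31-day month, 1–2 in a 30-day month, day 1 in a leap February).
Checking each month of 1991: Jan starts Tue (31d) ✓; Feb starts Fri (28d); Mar starts Fri (31d); Apr starts Mon (30d); May starts Wed (31d) ✓; Jun starts Sat (30d); Jul starts Mon (31d); Aug starts Thu (31d) ✓; Sep starts Sun (30d); Oct starts Tue (31d) ✓; Nov starts Fri (30d); Dec starts Sun (31d).
Five-Thursday months: January, May, August, October → 4.

4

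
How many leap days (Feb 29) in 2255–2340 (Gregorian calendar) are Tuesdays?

Leap years in 2255–2340: 21 of them.
Feb 29 weekday advances by 5 (mod 7) from one leap year to the next four years later (or differs when a century non-leap intervenes).
Leap-day weekdays: 2256:Fri 2260:Wed 2264:Mon 2268:Sat 2272:Thu 2276:Tue✓ 2280:Sun 2284:Fri 2288:Wed 2292:Mon 2296:Sat 2304:Mon 2308:Sat 2312:Thu 2316:Tue✓ 2320:Sun 2324:Fri 2328:Wed 2332:Mon 2336:Sat 2340:Thu
Tuesday: 2276, 2316 → 2.

2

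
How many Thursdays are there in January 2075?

January 2075 has 31 days and begins on Tuesday.
The first Thursday is January 3.
Thursdays fall on 3, 10, 17, 24, 31 — that's 5.

5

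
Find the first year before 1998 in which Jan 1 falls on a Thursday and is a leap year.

1976

Jan 1 advances by 2 weekdays after a leap year and by 1 after a common year.
1998: Jan 1 is Thursday.
1997: Wednesday
1996: Monday (leap)
1995: Sunday
1994: Saturday
1993: Friday
1992: Wednesday (leap)
1991: Tuesday
1990: Monday
1989: Sunday
1988: Friday (leap)
1987: Thursday
1986: Wednesday
1985: Tuesday
1984: Sunday (leap)
1983: Saturday
1982: Friday
1981: Thursday
1980: Tuesday (leap)
1979: Monday
1978: Sunday
1977: Saturday
1976: Thursday (leap)
1976 begins on a Thursday and is a leap year.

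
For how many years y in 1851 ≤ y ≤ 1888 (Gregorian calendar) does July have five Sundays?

17

July has 31 days; it has five Sundays when Sunday falls among the first (month-length − 28) days — i.e. when July 1 is one of Sunday/Saturday/Friday.
July 1 by year: 1851:Tue 1852:Thu 1853:Fri✓ 1854:Sat✓ 1855:Sun✓ 1856:Tue 1857:Wed 1858:Thu 1859:Fri✓ 1860:Sun✓ 1861:Mon 1862:Tue 1863:Wed 1864:Fri✓ 1865:Sat✓ …(8 more)… 1874:Wed 1875:Thu 1876:Sat✓ 1877:Sun✓ 1878:Mon 1879:Tue 1880:Thu 1881:Fri✓ 1882:Sat✓ 1883:Sun✓ 1884:Tue 1885:Wed 1886:Thu 1887:Fri✓ 1888:Sun✓
Years with five Sundays: 1853, 1854, 1855, 1859, 1860, 1864, 1865, 1866, 1870, 1871, 1876, 1877, 1881, 1882, 1883, 1887, 1888 → 17.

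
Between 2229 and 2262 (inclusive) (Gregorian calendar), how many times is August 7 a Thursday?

Track August 7's weekday year by year (advancing +1, or +2 across a Feb 29):
  2229: Fri  2230: Sat (+1)  2231: Sun (+1)  2232: Tue (+2)  2233: Wed (+1)
  2234: Thu (+1) ✓  2235: Fri (+1)  2236: Sun (+2)  2237: Mon (+1)  2238: Tue (+1)
  2239: Wed (+1)  2240: Fri (+2)  2241: Sat (+1)  2242: Sun (+1)  … (6 more years) …
  2249: Tue (+1)  2250: Wed (+1)  2251: Thu (+1) ✓  2252: Sat (+2)  2253: Sun (+1)
  2254: Mon (+1)  2255: Tue (+1)  2256: Thu (+2) ✓  2257: Fri (+1)  2258: Sat (+1)
  2259: Sun (+1)  2260: Tue (+2)  2261: Wed (+1)  2262: Thu (+1) ✓
Thursday years: 2234, 2245, 2251, 2256, 2262 — 5 in total.

5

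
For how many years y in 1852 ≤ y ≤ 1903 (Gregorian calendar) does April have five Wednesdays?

April has 30 days; it has five Wednesdays when Wednesday falls among the first (month-length − 28) days — i.e. when April 1 is one of Wednesday/Tuesday.
April 1 by year: 1852:Thu 1853:Fri 1854:Sat 1855:Sun 1856:Tue✓ 1857:Wed✓ 1858:Thu 1859:Fri 1860:Sun 1861:Mon 1862:Tue✓ 1863:Wed✓ 1864:Fri 1865:Sat 1866:Sun …(22 more)… 1889:Mon 1890:Tue✓ 1891:Wed✓ 1892:Fri 1893:Sat 1894:Sun 1895:Mon 1896:Wed✓ 1897:Thu 1898:Fri 1899:Sat 1900:Sun 1901:Mon 1902:Tue✓ 1903:Wed✓
Years with five Wednesdays: 1856, 1857, 1862, 1863, 1868, 1873, 1874, 1879, 1884, 1885, 1890, 1891, 1896, 1902, 1903 → 15.

15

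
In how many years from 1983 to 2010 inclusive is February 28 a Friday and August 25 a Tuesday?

1

Check each year's weekday for February 28 and August 25:
  1983: Mon/Thu  1984: Tue/Sat  1985: Thu/Sun  1986: Fri/Mon  1987: Sat/Tue  1988: Sun/Thu  1989: Tue/Fri  1990: Wed/Sat  1991: Thu/Sun  1992: Fri/Tue ✓  1993: Sun/Wed  1994: Mon/Thu  1995: Tue/Fri  1996: Wed/Sun  1997: Fri/Mon  1998: Sat/Tue  1999: Sun/Wed  2000: Mon/Fri  2001: Wed/Sat  2002: Thu/Sun  2003: Fri/Mon  2004: Sat/Wed  2005: Mon/Thu  2006: Tue/Fri  2007: Wed/Sat  2008: Thu/Mon  2009: Sat/Tue  2010: Sun/Wed
Both conditions hold in: 1992 — 1.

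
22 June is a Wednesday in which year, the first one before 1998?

1994

From one year to the next, a fixed date's weekday advances by 1, or by 2 when a Feb 29 lies between the two dates.
1998: June 22 is Monday.
1997: Sunday (−1)
1996: Saturday (−1)
1995: Thursday (−2)
1994: Wednesday (−1)
22 June falls on a Wednesday in 1994.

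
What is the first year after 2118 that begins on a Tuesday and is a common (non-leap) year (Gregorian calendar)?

Jan 1 advances by 2 weekdays after a leap year and by 1 after a common year.
2118: Jan 1 is Saturday.
2119: Sunday
2120: Monday (leap)
2121: Wednesday
2122: Thursday
2123: Friday
2124: Saturday (leap)
2125: Monday
2126: Tuesday
2126 begins on a Tuesday and is a common year.

2126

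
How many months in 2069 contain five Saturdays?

4

A month of length L has five Saturdays iff its first Saturday is on day ≤ L−28 (so day 1–3 in a 31-day month, 1–2 in a 30-day month, day 1 in a leap February).
Checking each month of 2069: Jan starts Tue (31d); Feb starts Fri (28d); Mar starts Fri (31d) ✓; Apr starts Mon (30d); May starts Wed (31d); Jun starts Sat (30d) ✓; Jul starts Mon (31d); Aug starts Thu (31d) ✓; Sep starts Sun (30d); Oct starts Tue (31d); Nov starts Fri (30d) ✓; Dec starts Sun (31d).
Five-Saturday months: March, June, August, November → 4.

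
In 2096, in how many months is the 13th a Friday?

3

Check the 13th of each month of 2096: Jan 13: Fri, Feb 13: Mon, Mar 13: Tue, Apr 13: Fri, May 13: Sun, Jun 13: Wed, Jul 13: Fri, Aug 13: Mon, Sep 13: Thu, Oct 13: Sat, Nov 13: Tue, Dec 13: Thu.
Friday occurs in January, April, July — 3 months.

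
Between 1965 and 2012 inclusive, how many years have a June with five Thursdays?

14

June has 30 days; it has five Thursdays when Thursday falls among the first (month-length − 28) days — i.e. when June 1 is one of Thursday/Wednesday.
June 1 by year: 1965:Tue 1966:Wed✓ 1967:Thu✓ 1968:Sat 1969:Sun 1970:Mon 1971:Tue 1972:Thu✓ 1973:Fri 1974:Sat 1975:Sun 1976:Tue 1977:Wed✓ 1978:Thu✓ 1979:Fri …(18 more)… 1998:Mon 1999:Tue 2000:Thu✓ 2001:Fri 2002:Sat 2003:Sun 2004:Tue 2005:Wed✓ 2006:Thu✓ 2007:Fri 2008:Sun 2009:Mon 2010:Tue 2011:Wed✓ 2012:Fri
Years with five Thursdays: 1966, 1967, 1972, 1977, 1978, 1983, 1988, 1989, 1994, 1995, 2000, 2005, 2006, 2011 → 14.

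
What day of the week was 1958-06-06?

January 1, 1958 is a Wednesday.
June 6 is day 157 of the year, i.e. 156 days after Jan 1.
156 mod 7 = 2, so advance 2 weekdays from Wednesday: Friday.

Friday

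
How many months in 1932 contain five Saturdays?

5

A month of length L has five Saturdays iff its first Saturday is on day ≤ L−28 (so day 1–3 in a 31-day month, 1–2 in a 30-day month, day 1 in a leap February).
Checking each month of 1932: Jan starts Fri (31d) ✓; Feb starts Mon (29d); Mar starts Tue (31d); Apr starts Fri (30d) ✓; May starts Sun (31d); Jun starts Wed (30d); Jul starts Fri (31d) ✓; Aug starts Mon (31d); Sep starts Thu (30d); Oct starts Sat (31d) ✓; Nov starts Tue (30d); Dec starts Thu (31d) ✓.
Five-Saturday months: January, April, July, October, December → 5.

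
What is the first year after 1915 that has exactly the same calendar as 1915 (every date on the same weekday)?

Two years share a calendar iff Jan 1 falls on the same weekday and both are leap or both are common. 1915: Jan 1 is Friday, common year.
1916: Jan 1 Saturday, leap
1917: Jan 1 Monday, common
1918: Jan 1 Tuesday, common
1919: Jan 1 Wednesday, common
1920: Jan 1 Thursday, leap
1921: Jan 1 Saturday, common
1922: Jan 1 Sunday, common
1923: Jan 1 Monday, common
1924: Jan 1 Tuesday, leap
1925: Jan 1 Thursday, common
1926: Jan 1 Friday, common
1926 matches on both conditions.

1926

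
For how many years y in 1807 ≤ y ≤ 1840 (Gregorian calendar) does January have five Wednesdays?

15

January has 31 days; it has five Wednesdays when Wednesday falls among the first (month-length − 28) days — i.e. when January 1 is one of Wednesday/Tuesday/Monday.
January 1 by year: 1807:Thu 1808:Fri 1809:Sun 1810:Mon✓ 1811:Tue✓ 1812:Wed✓ 1813:Fri 1814:Sat 1815:Sun 1816:Mon✓ 1817:Wed✓ 1818:Thu 1819:Fri 1820:Sat 1821:Mon✓ …(4 more)… 1826:Sun 1827:Mon✓ 1828:Tue✓ 1829:Thu 1830:Fri 1831:Sat 1832:Sun 1833:Tue✓ 1834:Wed✓ 1835:Thu 1836:Fri 1837:Sun 1838:Mon✓ 1839:Tue✓ 1840:Wed✓
Years with five Wednesdays: 1810, 1811, 1812, 1816, 1817, 1821, 1822, 1823, 1827, 1828, 1833, 1834, 1838, 1839, 1840 → 15.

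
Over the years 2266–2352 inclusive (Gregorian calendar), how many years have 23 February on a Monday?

Track 23 February's weekday year by year (advancing +1, or +2 across a Feb 29):
  2266: Fri  2267: Sat (+1)  2268: Sun (+1)  2269: Tue (+2)  2270: Wed (+1)
  2271: Thu (+1)  2272: Fri (+1)  2273: Sun (+2)  2274: Mon (+1) ✓  2275: Tue (+1)
  2276: Wed (+1)  2277: Fri (+2)  2278: Sat (+1)  2279: Sun (+1)  … (59 more years) …
  2339: Thu (+1)  2340: Fri (+1)  2341: Sun (+2)  2342: Mon (+1) ✓  2343: Tue (+1)
  2344: Wed (+1)  2345: Fri (+2)  2346: Sat (+1)  2347: Sun (+1)  2348: Mon (+1) ✓
  2349: Wed (+2)  2350: Thu (+1)  2351: Fri (+1)  2352: Sat (+1)
Monday years: 2274, 2280, 2285, 2291, 2303, 2314, 2320, 2325, 2331, 2342, 2348 — 11 in total.

11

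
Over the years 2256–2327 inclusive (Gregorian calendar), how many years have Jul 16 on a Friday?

10

Track Jul 16's weekday year by year (advancing +1, or +2 across a Feb 29):
  2256: Wed  2257: Thu (+1)  2258: Fri (+1) ✓  2259: Sat (+1)  2260: Mon (+2)
  2261: Tue (+1)  2262: Wed (+1)  2263: Thu (+1)  2264: Sat (+2)  2265: Sun (+1)
  2266: Mon (+1)  2267: Tue (+1)  2268: Thu (+2)  2269: Fri (+1) ✓  … (44 more years) …
  2314: Thu (+1)  2315: Fri (+1) ✓  2316: Sun (+2)  2317: Mon (+1)  2318: Tue (+1)
  2319: Wed (+1)  2320: Fri (+2) ✓  2321: Sat (+1)  2322: Sun (+1)  2323: Mon (+1)
  2324: Wed (+2)  2325: Thu (+1)  2326: Fri (+1) ✓  2327: Sat (+1)
Friday years: 2258, 2269, 2275, 2280, 2286, 2297, 2309, 2315, 2320, 2326 — 10 in total.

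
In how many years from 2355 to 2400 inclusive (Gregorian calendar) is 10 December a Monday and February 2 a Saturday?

0

Check each year's weekday for 10 December and February 2:
  2355: Sat/Wed  2356: Mon/Thu  2357: Tue/Sat  2358: Wed/Sun  2359: Thu/Mon  2360: Sat/Tue  2361: Sun/Thu  2362: Mon/Fri  2363: Tue/Sat  2364: Thu/Sun  2365: Fri/Tue  2366: Sat/Wed  2367: Sun/Thu  2368: Tue/Fri  …(18 more)…  2387: Thu/Mon  2388: Sat/Tue  2389: Sun/Thu  2390: Mon/Fri  2391: Tue/Sat  2392: Thu/Sun  2393: Fri/Tue  2394: Sat/Wed  2395: Sun/Thu  2396: Tue/Fri  2397: Wed/Sun  2398: Thu/Mon  2399: Fri/Tue  2400: Sun/Wed
Both conditions hold in: no year — 0.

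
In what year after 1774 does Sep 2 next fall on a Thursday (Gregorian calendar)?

1779

From one year to the next, a fixed date's weekday advances by 1, or by 2 when a Feb 29 lies between the two dates.
1774: September 2 is Friday.
1775: Saturday (+1)
1776: Monday (+2)
1777: Tuesday (+1)
1778: Wednesday (+1)
1779: Thursday (+1)
Sep 2 falls on a Thursday in 1779.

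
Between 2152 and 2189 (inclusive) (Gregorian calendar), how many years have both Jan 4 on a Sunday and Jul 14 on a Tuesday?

Check each year's weekday for Jan 4 and Jul 14:
  2152: Tue/Fri  2153: Thu/Sat  2154: Fri/Sun  2155: Sat/Mon  2156: Sun/Wed  2157: Tue/Thu  2158: Wed/Fri  2159: Thu/Sat  2160: Fri/Mon  2161: Sun/Tue ✓  2162: Mon/Wed  2163: Tue/Thu  2164: Wed/Sat  2165: Fri/Sun  …(10 more)…  2176: Thu/Sun  2177: Sat/Mon  2178: Sun/Tue ✓  2179: Mon/Wed  2180: Tue/Fri  2181: Thu/Sat  2182: Fri/Sun  2183: Sat/Mon  2184: Sun/Wed  2185: Tue/Thu  2186: Wed/Fri  2187: Thu/Sat  2188: Fri/Mon  2189: Sun/Tue ✓
Both conditions hold in: 2161, 2167, 2178, 2189 — 4.

4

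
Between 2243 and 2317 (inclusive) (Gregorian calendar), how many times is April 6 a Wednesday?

Track April 6's weekday year by year (advancing +1, or +2 across a Feb 29):
  2243: Thu  2244: Sat (+2)  2245: Sun (+1)  2246: Mon (+1)  2247: Tue (+1)
  2248: Thu (+2)  2249: Fri (+1)  2250: Sat (+1)  2251: Sun (+1)  2252: Tue (+2)
  2253: Wed (+1) ✓  2254: Thu (+1)  2255: Fri (+1)  2256: Sun (+2)  … (47 more years) …
  2304: Wed (+2) ✓  2305: Thu (+1)  2306: Fri (+1)  2307: Sat (+1)  2308: Mon (+2)
  2309: Tue (+1)  2310: Wed (+1) ✓  2311: Thu (+1)  2312: Sat (+2)  2313: Sun (+1)
  2314: Mon (+1)  2315: Tue (+1)  2316: Thu (+2)  2317: Fri (+1)
Wednesday years: 2253, 2259, 2264, 2270, 2281, 2287, 2292, 2298, 2304, 2310 — 10 in total.

10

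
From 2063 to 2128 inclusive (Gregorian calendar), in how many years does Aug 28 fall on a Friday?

10

Track Aug 28's weekday year by year (advancing +1, or +2 across a Feb 29):
  2063: Tue  2064: Thu (+2)  2065: Fri (+1) ✓  2066: Sat (+1)  2067: Sun (+1)
  2068: Tue (+2)  2069: Wed (+1)  2070: Thu (+1)  2071: Fri (+1) ✓  2072: Sun (+2)
  2073: Mon (+1)  2074: Tue (+1)  2075: Wed (+1)  2076: Fri (+2) ✓  … (38 more years) …
  2115: Wed (+1)  2116: Fri (+2) ✓  2117: Sat (+1)  2118: Sun (+1)  2119: Mon (+1)
  2120: Wed (+2)  2121: Thu (+1)  2122: Fri (+1) ✓  2123: Sat (+1)  2124: Mon (+2)
  2125: Tue (+1)  2126: Wed (+1)  2127: Thu (+1)  2128: Sat (+2)
Friday years: 2065, 2071, 2076, 2082, 2093, 2099, 2105, 2111, 2116, 2122 — 10 in total.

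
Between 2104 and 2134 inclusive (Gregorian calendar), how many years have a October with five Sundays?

October has 31 days; it has five Sundays when Sunday falls among the first (month-length − 28) days — i.e. when October 1 is one of Sunday/Saturday/Friday.
October 1 by year: 2104:Wed 2105:Thu 2106:Fri✓ 2107:Sat✓ 2108:Mon 2109:Tue 2110:Wed 2111:Thu 2112:Sat✓ 2113:Sun✓ 2114:Mon 2115:Tue 2116:Thu 2117:Fri✓ 2118:Sat✓ 2119:Sun✓ 2120:Tue 2121:Wed 2122:Thu 2123:Fri✓ 2124:Sun✓ 2125:Mon 2126:Tue 2127:Wed 2128:Fri✓ 2129:Sat✓ 2130:Sun✓ 2131:Mon 2132:Wed 2133:Thu 2134:Fri✓
Years with five Sundays: 2106, 2107, 2112, 2113, 2117, 2118, 2119, 2123, 2124, 2128, 2129, 2130, 2134 → 13.

13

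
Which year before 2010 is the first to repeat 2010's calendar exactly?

Two years share a calendar iff Jan 1 falls on the same weekday and both are leap or both are common. 2010: Jan 1 is Friday, common year.
2009: Jan 1 Thursday, common
2008: Jan 1 Tuesday, leap
2007: Jan 1 Monday, common
2006: Jan 1 Sunday, common
2005: Jan 1 Saturday, common
2004: Jan 1 Thursday, leap
2003: Jan 1 Wednesday, common
2002: Jan 1 Tuesday, common
2001: Jan 1 Monday, common
2000: Jan 1 Saturday, leap
1999: Jan 1 Friday, common
1999 matches on both conditions.

1999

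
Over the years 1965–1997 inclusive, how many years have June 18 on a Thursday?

Track June 18's weekday year by year (advancing +1, or +2 across a Feb 29):
  1965: Fri  1966: Sat (+1)  1967: Sun (+1)  1968: Tue (+2)  1969: Wed (+1)
  1970: Thu (+1) ✓  1971: Fri (+1)  1972: Sun (+2)  1973: Mon (+1)  1974: Tue (+1)
  1975: Wed (+1)  1976: Fri (+2)  1977: Sat (+1)  1978: Sun (+1)  … (5 more years) …
  1984: Mon (+2)  1985: Tue (+1)  1986: Wed (+1)  1987: Thu (+1) ✓  1988: Sat (+2)
  1989: Sun (+1)  1990: Mon (+1)  1991: Tue (+1)  1992: Thu (+2) ✓  1993: Fri (+1)
  1994: Sat (+1)  1995: Sun (+1)  1996: Tue (+2)  1997: Wed (+1)
Thursday years: 1970, 1981, 1987, 1992 — 4 in total.

4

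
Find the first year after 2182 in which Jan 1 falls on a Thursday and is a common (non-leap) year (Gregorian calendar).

2189

Jan 1 advances by 2 weekdays after a leap year and by 1 after a common year.
2182: Jan 1 is Tuesday.
2183: Wednesday
2184: Thursday (leap)
2185: Saturday
2186: Sunday
2187: Monday
2188: Tuesday (leap)
2189: Thursday
2189 begins on a Thursday and is a common year.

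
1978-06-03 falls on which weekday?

Saturday

January 1, 1978 is a Sunday.
June 3 is day 154 of the year, i.e. 153 days after Jan 1.
153 mod 7 = 6, so advance 6 weekdays from Sunday: Saturday.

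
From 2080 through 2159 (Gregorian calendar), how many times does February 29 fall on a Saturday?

2

Leap years in 2080–2159: 19 of them.
Feb 29 weekday advances by 5 (mod 7) from one leap year to the next four years later (or differs when a century non-leap intervenes).
Leap-day weekdays: 2080:Thu 2084:Tue 2088:Sun 2092:Fri 2096:Wed 2104:Fri 2108:Wed 2112:Mon 2116:Sat✓ 2120:Thu 2124:Tue 2128:Sun 2132:Fri 2136:Wed 2140:Mon 2144:Sat✓ 2148:Thu 2152:Tue 2156:Sun
Saturday: 2116, 2144 → 2.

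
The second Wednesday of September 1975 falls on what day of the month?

September 1, 1975 is a Monday, so the first Wednesday is the 3rd.
The second Wednesday is 3 + 7 = 10.

10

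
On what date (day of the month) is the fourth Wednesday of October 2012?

October 1, 2012 is a Monday, so the first Wednesday is the 3rd.
The fourth Wednesday is 3 + 21 = 24.

24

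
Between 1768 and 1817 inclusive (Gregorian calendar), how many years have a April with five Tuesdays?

April has 30 days; it has five Tuesdays when Tuesday falls among the first (month-length − 28) days — i.e. when April 1 is one of Tuesday/Monday.
April 1 by year: 1768:Fri 1769:Sat 1770:Sun 1771:Mon✓ 1772:Wed 1773:Thu 1774:Fri 1775:Sat 1776:Mon✓ 1777:Tue✓ 1778:Wed 1779:Thu 1780:Sat 1781:Sun 1782:Mon✓ …(20 more)… 1803:Fri 1804:Sun 1805:Mon✓ 1806:Tue✓ 1807:Wed 1808:Fri 1809:Sat 1810:Sun 1811:Mon✓ 1812:Wed 1813:Thu 1814:Fri 1815:Sat 1816:Mon✓ 1817:Tue✓
Years with five Tuesdays: 1771, 1776, 1777, 1782, 1783, 1788, 1793, 1794, 1799, 1800, 1805, 1806, 1811, 1816, 1817 → 15.

15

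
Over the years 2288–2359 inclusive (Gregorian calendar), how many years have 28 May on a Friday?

9

Track 28 May's weekday year by year (advancing +1, or +2 across a Feb 29):
  2288: Mon  2289: Tue (+1)  2290: Wed (+1)  2291: Thu (+1)  2292: Sat (+2)
  2293: Sun (+1)  2294: Mon (+1)  2295: Tue (+1)  2296: Thu (+2)  2297: Fri (+1) ✓
  2298: Sat (+1)  2299: Sun (+1)  2300: Mon (+1)  2301: Tue (+1)  … (44 more years) …
  2346: Tue (+1)  2347: Wed (+1)  2348: Fri (+2) ✓  2349: Sat (+1)  2350: Sun (+1)
  2351: Mon (+1)  2352: Wed (+2)  2353: Thu (+1)  2354: Fri (+1) ✓  2355: Sat (+1)
  2356: Mon (+2)  2357: Tue (+1)  2358: Wed (+1)  2359: Thu (+1)
Friday years: 2297, 2309, 2315, 2320, 2326, 2337, 2343, 2348, 2354 — 9 in total.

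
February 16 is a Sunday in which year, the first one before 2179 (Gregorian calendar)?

2177

From one year to the next, a fixed date's weekday advances by 1, or by 2 when a Feb 29 lies between the two dates.
2179: February 16 is Tuesday.
2178: Monday (−1)
2177: Sunday (−1)
February 16 falls on a Sunday in 2177.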